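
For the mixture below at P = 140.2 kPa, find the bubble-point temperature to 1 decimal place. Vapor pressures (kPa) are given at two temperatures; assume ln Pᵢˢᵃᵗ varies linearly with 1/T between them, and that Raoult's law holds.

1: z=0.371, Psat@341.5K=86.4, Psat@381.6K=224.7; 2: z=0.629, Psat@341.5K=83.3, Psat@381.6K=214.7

T = 361.8 K

Bubble-point temperature: ΣzᵢPᵢˢᵃᵗ(T) = P. Interpolate ln Pᵢˢᵃᵗ = aᵢ + bᵢ/T.
  T = 341.5 K: ΣzᵢPᵢˢᵃᵗ = 84.45 kPa
  T = 381.6 K: ΣzᵢPᵢˢᵃᵗ = 218.41 kPa
  T = 361.6 K: ΣzᵢPᵢˢᵃᵗ = 139.60 kPa
  T = 371.6 K: ΣzᵢPᵢˢᵃᵗ = 175.67 kPa
  T = 366.6 K: ΣzᵢPᵢˢᵃᵗ = 156.85 kPa
  T = 364.1 K: ΣzᵢPᵢˢᵃᵗ = 148.03 kPa
Interpolating between 361.6 K and 364.1 K gives T ≈ 361.8 K.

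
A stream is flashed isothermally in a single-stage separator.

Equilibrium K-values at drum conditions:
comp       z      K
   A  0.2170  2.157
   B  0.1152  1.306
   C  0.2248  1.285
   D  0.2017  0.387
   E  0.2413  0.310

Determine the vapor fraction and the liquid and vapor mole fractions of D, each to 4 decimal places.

Material balance + equilibrium reduce to Σ zᵢ(Kᵢ−1)/(1+ψ(Kᵢ−1)) = 0.
g(0) = ΣzᵢKᵢ − 1 = 0.0602 and g(1) = 1 − Σzᵢ/Kᵢ = -0.6633, so a root lies in (0, 1).
Newton iteration, ψ⁰ = 0.5:
  ψ = 0.5000: g = -0.18678, g' = -0.5641 → ψ = 0.1689
  ψ = 0.1689: g = -0.02170, g' = -0.4712 → ψ = 0.1228
  ψ = 0.1228: g = 0.00008, g' = -0.4755 → ψ = 0.1230
Converged at ψ = 0.1230.
Compositions from xᵢ = zᵢ/(1+ψ(Kᵢ−1)), yᵢ = Kᵢxᵢ:
  A: x = 0.1900, y = 0.4098
  B: x = 0.1110, y = 0.1450
  C: x = 0.2172, y = 0.2791
  D: x = 0.2181, y = 0.0844
  E: x = 0.2637, y = 0.0817

ψ = 0.1230, x_D = 0.2181, y_D = 0.0844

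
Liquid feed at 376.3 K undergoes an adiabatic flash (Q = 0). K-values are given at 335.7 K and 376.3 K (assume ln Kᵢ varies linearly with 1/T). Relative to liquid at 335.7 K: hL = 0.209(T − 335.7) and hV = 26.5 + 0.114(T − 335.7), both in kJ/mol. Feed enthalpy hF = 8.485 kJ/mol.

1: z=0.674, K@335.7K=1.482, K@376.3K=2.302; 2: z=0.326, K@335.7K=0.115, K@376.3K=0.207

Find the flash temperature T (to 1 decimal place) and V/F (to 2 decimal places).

Adiabatic flash: solve Rachford–Rice at each trial T, then check hF = ψ·hV(T) + (1−ψ)·hL(T).
  T = 335.7 K: K = (1.482, 0.115), RR gives ψ = 0.085, H_out = 2.259 kJ/mol
  T = 376.3 K: K = (2.302, 0.207), RR gives ψ = 0.600, H_out = 22.061 kJ/mol
  T = 356.0 K: K = (1.870, 0.157), RR gives ψ = 0.425, H_out = 14.683 kJ/mol
  T = 345.9 K: K = (1.672, 0.135), RR gives ψ = 0.294, H_out = 9.633 kJ/mol
  T = 340.8 K: K = (1.575, 0.125), RR gives ψ = 0.203, H_out = 6.359 kJ/mol
  T = 343.4 K: K = (1.624, 0.130), RR gives ψ = 0.252, H_out = 8.110 kJ/mol
  T = 344.6 K: K = (1.647, 0.132), RR gives ψ = 0.273, H_out = 8.858 kJ/mol
Linear interpolation between T = 343.4 (H_out = 8.110) and T = 344.6 (H_out = 8.858) on hF = 8.485 gives T ≈ 344.0 K, at which ψ = 0.26.

T = 344.0 K, V/F = 0.26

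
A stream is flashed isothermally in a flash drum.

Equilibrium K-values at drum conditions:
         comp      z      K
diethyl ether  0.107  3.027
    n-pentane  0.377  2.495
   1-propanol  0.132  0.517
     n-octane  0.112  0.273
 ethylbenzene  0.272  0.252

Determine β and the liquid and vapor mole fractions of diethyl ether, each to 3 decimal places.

Let β = V/F and solve Σ zᵢ(Kᵢ−1)/(1+β(Kᵢ−1)) = 0.
Check two-phase: ΣzᵢKᵢ = 1.432 > 1 and Σzᵢ/Kᵢ = 1.931 > 1, so g(0) = 0.432 > 0 and g(1) = -0.931 < 0.
Newton iteration, β⁰ = 0.43:
  β = 0.430: g = -0.0399, g' = -0.943 → β = 0.388
Converged at β = 0.388.
Compositions from xᵢ = zᵢ/(1+β(Kᵢ−1)), yᵢ = Kᵢxᵢ:
  diethyl ether: x = 0.060, y = 0.181
  n-pentane: x = 0.239, y = 0.596
  1-propanol: x = 0.162, y = 0.084
  n-octane: x = 0.156, y = 0.043
  ethylbenzene: x = 0.383, y = 0.097

β = 0.388, x_diethyl ether = 0.060, y_diethyl ether = 0.181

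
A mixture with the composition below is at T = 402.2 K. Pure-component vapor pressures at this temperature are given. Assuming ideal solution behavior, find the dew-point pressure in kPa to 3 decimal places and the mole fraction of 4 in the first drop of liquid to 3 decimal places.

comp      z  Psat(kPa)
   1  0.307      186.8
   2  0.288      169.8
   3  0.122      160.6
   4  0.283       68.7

At the dew point ψ → 1, so Σzᵢ/Kᵢ = 1 with Kᵢ = Pᵢˢᵃᵗ/P ⇒ 1/P = Σzᵢ/Pᵢˢᵃᵗ.
1/P = 0.307/186.8 + 0.288/169.8 + 0.122/160.6 + 0.283/68.7 = 0.008219 ⇒ P = 121.675 kPa
xᵢ = zᵢP/Pᵢˢᵃᵗ ⇒ x_4 = 0.283·121.675/68.7 = 0.501

Pdew = 121.675 kPa, x_4 = 0.501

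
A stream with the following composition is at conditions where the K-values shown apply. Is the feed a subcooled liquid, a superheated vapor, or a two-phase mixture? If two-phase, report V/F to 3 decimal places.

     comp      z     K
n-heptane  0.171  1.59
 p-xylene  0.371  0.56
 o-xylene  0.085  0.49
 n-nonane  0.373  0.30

ΣzᵢKᵢ = 0.633; Σzᵢ/Kᵢ = 2.187.
Since ΣzᵢKᵢ < 1 the mixture is below its bubble point — single liquid phase.

subcooled liquid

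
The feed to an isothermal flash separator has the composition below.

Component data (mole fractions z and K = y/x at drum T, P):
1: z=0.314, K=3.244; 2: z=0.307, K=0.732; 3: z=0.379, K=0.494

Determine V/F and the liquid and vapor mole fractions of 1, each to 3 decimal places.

V/F = 0.465, x_1 = 0.154, y_1 = 0.498

Newton–Raphson from V/F = 0.42:
  V/F = 0.420: g = 0.0265, g' = -0.604 → V/F = 0.464
  V/F = 0.464: g = 0.0007, g' = -0.574 → V/F = 0.465
Converged at V/F = 0.465.
Compositions from xᵢ = zᵢ/(1+V/F(Kᵢ−1)), yᵢ = Kᵢxᵢ:
  1: x = 0.154, y = 0.498
  2: x = 0.351, y = 0.257
  3: x = 0.496, y = 0.245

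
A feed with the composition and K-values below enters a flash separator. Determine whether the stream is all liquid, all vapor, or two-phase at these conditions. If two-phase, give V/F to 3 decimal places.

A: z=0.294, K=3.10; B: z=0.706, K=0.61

ΣzᵢKᵢ = 1.342; Σzᵢ/Kᵢ = 1.252.
Both exceed 1, so a two-phase solution exists.
Let ψ = V/F and solve Σ zᵢ(Kᵢ−1)/(1+ψ(Kᵢ−1)) = 0.
Binary case is linear: z₁(K₁−1)(1+ψ(K₂−1)) + z₂(K₂−1)(1+ψ(K₁−1)) = 0
⇒ ψ = [z₁(K₁−1)+z₂(K₂−1)] / [−(K₁−1)(K₂−1)] = 0.3421/0.8190 = 0.418

two-phase, V/F = 0.418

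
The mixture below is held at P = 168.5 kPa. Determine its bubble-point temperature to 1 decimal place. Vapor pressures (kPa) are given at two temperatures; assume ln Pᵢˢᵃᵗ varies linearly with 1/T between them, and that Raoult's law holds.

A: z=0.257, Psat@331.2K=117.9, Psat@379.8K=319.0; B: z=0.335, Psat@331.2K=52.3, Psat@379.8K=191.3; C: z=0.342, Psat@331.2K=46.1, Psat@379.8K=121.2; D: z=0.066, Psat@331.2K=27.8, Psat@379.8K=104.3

Bubble-point temperature: ΣzᵢPᵢˢᵃᵗ(T) = P. Interpolate ln Pᵢˢᵃᵗ = aᵢ + bᵢ/T.
  T = 331.2 K: ΣzᵢPᵢˢᵃᵗ = 65.42 kPa
  T = 379.8 K: ΣzᵢPᵢˢᵃᵗ = 194.40 kPa
  T = 355.5 K: ΣzᵢPᵢˢᵃᵗ = 116.73 kPa
  T = 367.6 K: ΣzᵢPᵢˢᵃᵗ = 151.67 kPa
  T = 373.7 K: ΣzᵢPᵢˢᵃᵗ = 172.03 kPa
  T = 370.6 K: ΣzᵢPᵢˢᵃᵗ = 161.44 kPa
  T = 372.1 K: ΣzᵢPᵢˢᵃᵗ = 166.50 kPa
Interpolating between 372.1 K and 373.7 K gives T ≈ 372.7 K.

T = 372.7 K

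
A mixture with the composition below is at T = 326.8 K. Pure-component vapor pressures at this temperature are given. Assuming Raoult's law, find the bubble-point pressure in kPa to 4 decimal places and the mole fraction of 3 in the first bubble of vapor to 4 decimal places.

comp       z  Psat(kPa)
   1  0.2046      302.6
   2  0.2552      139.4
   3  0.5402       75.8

Pbub = 138.4340 kPa, y_3 = 0.2958

At the bubble point ψ → 0, so ΣzᵢKᵢ = 1 with Kᵢ = Pᵢˢᵃᵗ/P ⇒ P = ΣzᵢPᵢˢᵃᵗ.
P = 0.2046·302.6 + 0.2552·139.4 + 0.5402·75.8 = 138.4340 kPa
yᵢ = zᵢPᵢˢᵃᵗ/P ⇒ y_3 = 0.5402·75.8/138.4340 = 0.2958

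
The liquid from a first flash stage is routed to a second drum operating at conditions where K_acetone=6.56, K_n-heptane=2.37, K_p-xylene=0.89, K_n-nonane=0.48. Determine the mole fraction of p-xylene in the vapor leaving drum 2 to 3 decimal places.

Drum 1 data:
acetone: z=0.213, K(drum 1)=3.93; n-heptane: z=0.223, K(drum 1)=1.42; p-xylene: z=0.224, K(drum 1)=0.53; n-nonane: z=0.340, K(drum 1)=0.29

y_p-xylene (drum 2) = 0.244

Drum 1:
Iterate (Newton) starting at ψ₁ = 0.57:
  ψ₁ = 0.570: g = -0.2400, g' = -0.858 → ψ₁ = 0.290
  ψ₁ = 0.290: g = -0.0052, g' = -0.904 → ψ₁ = 0.284
Converged at ψ₁ = 0.284.
Drum-1 compositions:
  acetone: x = 0.116, y = 0.457
  n-heptane: x = 0.199, y = 0.283
  p-xylene: x = 0.259, y = 0.137
  n-nonane: x = 0.426, y = 0.124
Drum-2 feed = drum-1 liquid: z₂ = (0.1162, 0.1992, 0.2586, 0.4261).
Drum 2:
Material balance + equilibrium reduce to Σ zᵢ(Kᵢ−1)/(1+ψ₂(Kᵢ−1)) = 0.
g(0) = ΣzᵢKᵢ − 1 = 0.669 and g(1) = 1 − Σzᵢ/Kᵢ = -0.280, so a root lies in (0, 1).
Iterate (Newton) starting at ψ₂ = 0.5:
  ψ₂ = 0.500: g = 0.0033, g' = -0.597 → ψ₂ = 0.506
Converged at ψ₂ = 0.506.
  acetone: x = 0.030, y = 0.200
  n-heptane: x = 0.118, y = 0.279
  p-xylene: x = 0.274, y = 0.244
  n-nonane: x = 0.578, y = 0.277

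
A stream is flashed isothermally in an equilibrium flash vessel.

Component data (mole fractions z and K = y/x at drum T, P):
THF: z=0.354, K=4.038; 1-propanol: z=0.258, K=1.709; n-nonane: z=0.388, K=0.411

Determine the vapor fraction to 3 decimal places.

ψ = 0.798

Let ψ = V/F and solve Σ zᵢ(Kᵢ−1)/(1+ψ(Kᵢ−1)) = 0.
Check two-phase: ΣzᵢKᵢ = 2.030 > 1 and Σzᵢ/Kᵢ = 1.183 > 1, so g(0) = 1.030 > 0 and g(1) = -0.183 < 0.
Iterate (Newton) starting at ψ = 0.5:
  ψ = 0.500: g = 0.2381, g' = -0.856 → ψ = 0.778
  ψ = 0.778: g = 0.0157, g' = -0.801 → ψ = 0.798
Converged at ψ = 0.798.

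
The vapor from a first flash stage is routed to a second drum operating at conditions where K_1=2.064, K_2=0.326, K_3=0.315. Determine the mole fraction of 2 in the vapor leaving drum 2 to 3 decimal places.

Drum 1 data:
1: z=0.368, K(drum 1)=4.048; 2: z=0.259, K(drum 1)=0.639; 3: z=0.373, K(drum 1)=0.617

y_2 (drum 2) = 0.082

Drum 1:
Let ψ₁ = V/F and solve Σ zᵢ(Kᵢ−1)/(1+ψ₁(Kᵢ−1)) = 0.
g(0) = ΣzᵢKᵢ − 1 = 0.885 and g(1) = 1 − Σzᵢ/Kᵢ = -0.101, so a root lies in (0, 1).
Newton iteration, ψ₁⁰ = 0.5:
  ψ₁ = 0.500: g = 0.1536, g' = -0.671 → ψ₁ = 0.729
  ψ₁ = 0.729: g = 0.0230, g' = -0.497 → ψ₁ = 0.775
  ψ₁ = 0.775: g = 0.0005, g' = -0.478 → ψ₁ = 0.776
Converged at ψ₁ = 0.776.
Drum-1 compositions:
  1: x = 0.109, y = 0.443
  2: x = 0.360, y = 0.230
  3: x = 0.531, y = 0.328
Drum-2 feed = drum-1 vapor: z₂ = (0.4425, 0.2299, 0.3275).
Drum 2:
Newton iteration, ψ₂⁰ = 0.38:
  ψ₂ = 0.380: g = -0.1764, g' = -0.724 → ψ₂ = 0.136
  ψ₂ = 0.136: g = -0.0069, g' = -0.696 → ψ₂ = 0.126
Converged at ψ₂ = 0.126.
  1: x = 0.390, y = 0.805
  2: x = 0.251, y = 0.082
  3: x = 0.359, y = 0.113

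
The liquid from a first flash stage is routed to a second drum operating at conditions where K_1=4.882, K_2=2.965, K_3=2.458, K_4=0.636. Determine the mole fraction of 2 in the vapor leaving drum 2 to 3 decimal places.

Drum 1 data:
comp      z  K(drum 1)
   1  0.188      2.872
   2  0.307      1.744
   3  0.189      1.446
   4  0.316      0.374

Drum 1:
Material balance + equilibrium reduce to Σ zᵢ(Kᵢ−1)/(1+ψ₁(Kᵢ−1)) = 0.
Feasibility: ΣzᵢKᵢ = 1.467, Σzᵢ/Kᵢ = 1.217 — both > 1, two phases present.
Newton iteration, ψ₁⁰ = 0.53:
  ψ₁ = 0.530: g = 0.1126, g' = -0.555 → ψ₁ = 0.733
  ψ₁ = 0.733: g = -0.0057, g' = -0.632 → ψ₁ = 0.724
Converged at ψ₁ = 0.724.
Drum-1 compositions:
  1: x = 0.080, y = 0.229
  2: x = 0.200, y = 0.348
  3: x = 0.143, y = 0.207
  4: x = 0.578, y = 0.216
Drum-2 feed = drum-1 liquid: z₂ = (0.0798, 0.1996, 0.1429, 0.5777).
Drum 2:
Let ψ₂ = V/F and solve Σ zᵢ(Kᵢ−1)/(1+ψ₂(Kᵢ−1)) = 0.
Feasibility: ΣzᵢKᵢ = 1.700, Σzᵢ/Kᵢ = 1.050 — both > 1, two phases present.
Newton iteration, ψ₂⁰ = 0.67:
  ψ₂ = 0.670: g = 0.0826, g' = -0.448 → ψ₂ = 0.854
  ψ₂ = 0.854: g = 0.0057, g' = -0.393 → ψ₂ = 0.869
Converged at ψ₂ = 0.869.
  1: x = 0.018, y = 0.089
  2: x = 0.074, y = 0.219
  3: x = 0.063, y = 0.155
  4: x = 0.845, y = 0.537

y_2 (drum 2) = 0.219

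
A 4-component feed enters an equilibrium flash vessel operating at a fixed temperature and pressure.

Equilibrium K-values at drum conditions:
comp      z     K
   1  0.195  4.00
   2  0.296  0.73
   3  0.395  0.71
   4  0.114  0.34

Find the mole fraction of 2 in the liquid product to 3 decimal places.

x_2 = 0.322

Rachford–Rice: g(β) = Σ zᵢ(Kᵢ−1)/(1+β(Kᵢ−1)) = 0.
Feasibility: ΣzᵢKᵢ = 1.315, Σzᵢ/Kᵢ = 1.346 — both > 1, two phases present.
Newton iteration, β⁰ = 0.36:
  β = 0.360: g = -0.0339, g' = -0.559 → β = 0.299
  β = 0.299: g = 0.0020, g' = -0.630 → β = 0.303
Converged at β = 0.303.
Compositions from xᵢ = zᵢ/(1+β(Kᵢ−1)), yᵢ = Kᵢxᵢ:
  1: x = 0.102, y = 0.409
  2: x = 0.322, y = 0.235
  3: x = 0.433, y = 0.307
  4: x = 0.142, y = 0.048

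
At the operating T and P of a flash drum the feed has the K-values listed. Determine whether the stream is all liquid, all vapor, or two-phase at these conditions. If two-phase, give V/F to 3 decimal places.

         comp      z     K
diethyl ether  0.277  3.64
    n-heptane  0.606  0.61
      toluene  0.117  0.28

two-phase, V/F = 0.342

ΣzᵢKᵢ = 1.411; Σzᵢ/Kᵢ = 1.487.
Both exceed 1, so a two-phase solution exists.
Let ψ = V/F and solve Σ zᵢ(Kᵢ−1)/(1+ψ(Kᵢ−1)) = 0.
Iterate (Newton) starting at ψ = 0.5:
  ψ = 0.500: g = -0.1100, g' = -0.649 → ψ = 0.330
  ψ = 0.330: g = 0.0087, g' = -0.777 → ψ = 0.342
Converged at ψ = 0.342.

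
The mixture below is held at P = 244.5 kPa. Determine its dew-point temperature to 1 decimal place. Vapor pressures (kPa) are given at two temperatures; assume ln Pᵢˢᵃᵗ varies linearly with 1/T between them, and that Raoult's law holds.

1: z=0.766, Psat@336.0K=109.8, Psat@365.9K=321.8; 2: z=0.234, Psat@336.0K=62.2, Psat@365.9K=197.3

T = 361.9 K

Dew-point temperature: Σzᵢ·P/Pᵢˢᵃᵗ(T) = 1. Interpolate ln Pᵢˢᵃᵗ = aᵢ + bᵢ/T.
  T = 336.0 K: ΣzᵢP/Pᵢˢᵃᵗ = 2.6255
  T = 365.9 K: ΣzᵢP/Pᵢˢᵃᵗ = 0.8720
  T = 350.9 K: ΣzᵢP/Pᵢˢᵃᵗ = 1.4804
  T = 358.4 K: ΣzᵢP/Pᵢˢᵃᵗ = 1.1299
  T = 362.1 K: ΣzᵢP/Pᵢˢᵃᵗ = 0.9930
  T = 360.2 K: ΣzᵢP/Pᵢˢᵃᵗ = 1.0607
Interpolating between 360.2 K and 362.1 K gives T ≈ 361.9 K.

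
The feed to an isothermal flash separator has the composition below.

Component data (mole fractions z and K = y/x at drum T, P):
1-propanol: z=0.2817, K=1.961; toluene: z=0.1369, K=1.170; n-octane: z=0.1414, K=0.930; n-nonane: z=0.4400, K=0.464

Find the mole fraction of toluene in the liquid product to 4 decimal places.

Let ψ = V/F and solve Σ zᵢ(Kᵢ−1)/(1+ψ(Kᵢ−1)) = 0.
Feasibility: ΣzᵢKᵢ = 1.0482, Σzᵢ/Kᵢ = 1.3610 — both > 1, two phases present.
Newton iteration, ψ⁰ = 0.5:
  ψ = 0.5000: g = -0.12814, g' = -0.3587 → ψ = 0.1428
  ψ = 0.1428: g = -0.00461, g' = -0.3539 → ψ = 0.1298
Converged at ψ = 0.1298.
Compositions from xᵢ = zᵢ/(1+ψ(Kᵢ−1)), yᵢ = Kᵢxᵢ:
  1-propanol: x = 0.2505, y = 0.4912
  toluene: x = 0.1339, y = 0.1567
  n-octane: x = 0.1427, y = 0.1327
  n-nonane: x = 0.4729, y = 0.2194

x_toluene = 0.1339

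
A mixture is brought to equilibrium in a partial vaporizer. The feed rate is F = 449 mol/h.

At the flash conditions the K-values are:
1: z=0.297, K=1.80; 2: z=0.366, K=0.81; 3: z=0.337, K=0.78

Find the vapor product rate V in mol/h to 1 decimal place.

V = 257.4 mol/h

Material balance + equilibrium reduce to Σ zᵢ(Kᵢ−1)/(1+ψ(Kᵢ−1)) = 0.
Feasibility: ΣzᵢKᵢ = 1.094, Σzᵢ/Kᵢ = 1.049 — both > 1, two phases present.
Iterate (Newton) starting at ψ = 0.33:
  ψ = 0.330: g = 0.0338, g' = -0.153 → ψ = 0.551
  ψ = 0.551: g = 0.0028, g' = -0.129 → ψ = 0.573
Converged at ψ = 0.573.
Then V = ψ·F = 0.5734·449 = 257.4 mol/h and L = F − V = 191.6 mol/h.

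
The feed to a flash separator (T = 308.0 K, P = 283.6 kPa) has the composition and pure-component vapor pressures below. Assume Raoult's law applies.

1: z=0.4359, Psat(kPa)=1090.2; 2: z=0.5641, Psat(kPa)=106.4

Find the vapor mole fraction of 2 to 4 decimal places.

Raoult's law: Kᵢ = Pᵢˢᵃᵗ/P = Pᵢˢᵃᵗ/283.6.
  K_1 = 1090.2/283.6 = 3.844147, K_2 = 106.4/283.6 = 0.375176
Material balance + equilibrium reduce to Σ zᵢ(Kᵢ−1)/(1+ψ(Kᵢ−1)) = 0.
Check two-phase: ΣzᵢKᵢ = 1.8873 > 1 and Σzᵢ/Kᵢ = 1.6170 > 1, so g(0) = 0.8873 > 0 and g(1) = -0.6170 < 0.
Binary case is linear: z₁(K₁−1)(1+ψ(K₂−1)) + z₂(K₂−1)(1+ψ(K₁−1)) = 0
⇒ ψ = [z₁(K₁−1)+z₂(K₂−1)] / [−(K₁−1)(K₂−1)] = 0.88730/1.77709 = 0.4993
Compositions from xᵢ = zᵢ/(1+ψ(Kᵢ−1)), yᵢ = Kᵢxᵢ:
  1: x = 0.1801, y = 0.6924
  2: x = 0.8199, y = 0.3076

y_2 = 0.3076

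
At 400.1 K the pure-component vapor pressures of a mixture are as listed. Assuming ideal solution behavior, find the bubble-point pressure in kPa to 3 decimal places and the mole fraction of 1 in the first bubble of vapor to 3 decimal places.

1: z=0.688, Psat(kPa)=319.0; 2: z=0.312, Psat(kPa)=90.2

At the bubble point ψ → 0, so ΣzᵢKᵢ = 1 with Kᵢ = Pᵢˢᵃᵗ/P ⇒ P = ΣzᵢPᵢˢᵃᵗ.
P = 0.688·319.0 + 0.312·90.2 = 247.614 kPa
yᵢ = zᵢPᵢˢᵃᵗ/P ⇒ y_1 = 0.688·319.0/247.614 = 0.886

Pbub = 247.614 kPa, y_1 = 0.886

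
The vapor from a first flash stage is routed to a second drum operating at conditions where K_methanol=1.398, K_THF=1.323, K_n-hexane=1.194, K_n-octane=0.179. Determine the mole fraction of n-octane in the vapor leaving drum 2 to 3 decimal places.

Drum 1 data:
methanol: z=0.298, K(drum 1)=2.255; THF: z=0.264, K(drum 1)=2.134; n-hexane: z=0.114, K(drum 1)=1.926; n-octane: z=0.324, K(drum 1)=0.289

y_n-octane (drum 2) = 0.052

Drum 1:
Material balance + equilibrium reduce to Σ zᵢ(Kᵢ−1)/(1+ψ₁(Kᵢ−1)) = 0.
Check two-phase: ΣzᵢKᵢ = 1.549 > 1 and Σzᵢ/Kᵢ = 1.436 > 1, so g(0) = 0.549 > 0 and g(1) = -0.436 < 0.
Newton iteration, ψ₁⁰ = 0.45:
  ψ₁ = 0.450: g = 0.1730, g' = -0.743 → ψ₁ = 0.683
  ψ₁ = 0.683: g = -0.0128, g' = -0.899 → ψ₁ = 0.668
Converged at ψ₁ = 0.668.
Drum-1 compositions:
  methanol: x = 0.162, y = 0.365
  THF: x = 0.150, y = 0.320
  n-hexane: x = 0.070, y = 0.136
  n-octane: x = 0.617, y = 0.178
Drum-2 feed = drum-1 vapor: z₂ = (0.3655, 0.3205, 0.1356, 0.1784).
Drum 2:
Rachford–Rice: g(ψ₂) = Σ zᵢ(Kᵢ−1)/(1+ψ₂(Kᵢ−1)) = 0.
Feasibility: ΣzᵢKᵢ = 1.129, Σzᵢ/Kᵢ = 1.614 — both > 1, two phases present.
Iterate (Newton) starting at ψ₂ = 0.5:
  ψ₂ = 0.500: g = -0.0140, g' = -0.415 → ψ₂ = 0.466
  ψ₂ = 0.466: g = -0.0005, g' = -0.386 → ψ₂ = 0.465
Converged at ψ₂ = 0.465.
  methanol: x = 0.308, y = 0.431
  THF: x = 0.279, y = 0.369
  n-hexane: x = 0.124, y = 0.149
  n-octane: x = 0.289, y = 0.052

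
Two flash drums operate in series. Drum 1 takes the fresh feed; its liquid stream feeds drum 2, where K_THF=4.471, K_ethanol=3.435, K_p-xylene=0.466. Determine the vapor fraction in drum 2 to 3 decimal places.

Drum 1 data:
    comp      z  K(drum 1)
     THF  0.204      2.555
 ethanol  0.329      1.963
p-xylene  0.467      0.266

Drum 1:
Let ψ₁ = V/F and solve Σ zᵢ(Kᵢ−1)/(1+ψ₁(Kᵢ−1)) = 0.
g(0) = ΣzᵢKᵢ − 1 = 0.291 and g(1) = 1 − Σzᵢ/Kᵢ = -1.003, so a root lies in (0, 1).
Iterate (Newton) starting at ψ₁ = 0.6:
  ψ₁ = 0.600: g = -0.2476, g' = -1.058 → ψ₁ = 0.366
  ψ₁ = 0.366: g = -0.0322, g' = -0.838 → ψ₁ = 0.327
Converged at ψ₁ = 0.327.
Drum-1 compositions:
  THF: x = 0.135, y = 0.345
  ethanol: x = 0.250, y = 0.491
  p-xylene: x = 0.615, y = 0.163
Drum-2 feed = drum-1 liquid: z₂ = (0.1352, 0.2502, 0.6146).
Drum 2:
Rachford–Rice: g(ψ₂) = Σ zᵢ(Kᵢ−1)/(1+ψ₂(Kᵢ−1)) = 0.
Feasibility: ΣzᵢKᵢ = 1.750, Σzᵢ/Kᵢ = 1.422 — both > 1, two phases present.
Iterate (Newton) starting at ψ₂ = 0.5:
  ψ₂ = 0.500: g = -0.0015, g' = -0.846 → ψ₂ = 0.498
Converged at ψ₂ = 0.498.
  THF: x = 0.050, y = 0.221
  ethanol: x = 0.113, y = 0.388
  p-xylene: x = 0.837, y = 0.390

V/F (drum 2) = 0.498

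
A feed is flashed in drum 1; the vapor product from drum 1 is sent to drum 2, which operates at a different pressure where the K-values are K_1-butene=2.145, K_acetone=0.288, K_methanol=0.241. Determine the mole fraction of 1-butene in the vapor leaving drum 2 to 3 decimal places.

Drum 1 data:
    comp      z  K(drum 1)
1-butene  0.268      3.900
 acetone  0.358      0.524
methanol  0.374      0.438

Drum 1:
Material balance + equilibrium reduce to Σ zᵢ(Kᵢ−1)/(1+ψ₁(Kᵢ−1)) = 0.
Feasibility: ΣzᵢKᵢ = 1.397, Σzᵢ/Kᵢ = 1.606 — both > 1, two phases present.
Iterate (Newton) starting at ψ₁ = 0.5:
  ψ₁ = 0.500: g = -0.1987, g' = -0.744 → ψ₁ = 0.233
  ψ₁ = 0.233: g = 0.0305, g' = -1.062 → ψ₁ = 0.262
Converged at ψ₁ = 0.262.
Drum-1 compositions:
  1-butene: x = 0.152, y = 0.593
  acetone: x = 0.409, y = 0.214
  methanol: x = 0.439, y = 0.192
Drum-2 feed = drum-1 vapor: z₂ = (0.5935, 0.2144, 0.1922).
Drum 2:
Material balance + equilibrium reduce to Σ zᵢ(Kᵢ−1)/(1+ψ₂(Kᵢ−1)) = 0.
Feasibility: ΣzᵢKᵢ = 1.381, Σzᵢ/Kᵢ = 1.818 — both > 1, two phases present.
Newton–Raphson from ψ₂ = 0.5:
  ψ₂ = 0.500: g = -0.0399, g' = -0.864 → ψ₂ = 0.454
  ψ₂ = 0.454: g = -0.0008, g' = -0.832 → ψ₂ = 0.453
Converged at ψ₂ = 0.453.
  1-butene: x = 0.391, y = 0.838
  acetone: x = 0.316, y = 0.091
  methanol: x = 0.293, y = 0.071

y_1-butene (drum 2) = 0.838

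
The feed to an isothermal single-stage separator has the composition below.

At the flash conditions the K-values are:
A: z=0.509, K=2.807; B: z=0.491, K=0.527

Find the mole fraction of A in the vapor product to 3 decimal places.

Rachford–Rice: g(V/F) = Σ zᵢ(Kᵢ−1)/(1+V/F(Kᵢ−1)) = 0.
Check two-phase: ΣzᵢKᵢ = 1.688 > 1 and Σzᵢ/Kᵢ = 1.113 > 1, so g(0) = 0.688 > 0 and g(1) = -0.113 < 0.
Newton iteration, V/F⁰ = 0.5:
  V/F = 0.500: g = 0.1790, g' = -0.647 → V/F = 0.777
  V/F = 0.777: g = 0.0156, g' = -0.562 → V/F = 0.804
Converged at V/F = 0.804.
Compositions from xᵢ = zᵢ/(1+V/F(Kᵢ−1)), yᵢ = Kᵢxᵢ:
  A: x = 0.207, y = 0.582
  B: x = 0.793, y = 0.418

y_A = 0.582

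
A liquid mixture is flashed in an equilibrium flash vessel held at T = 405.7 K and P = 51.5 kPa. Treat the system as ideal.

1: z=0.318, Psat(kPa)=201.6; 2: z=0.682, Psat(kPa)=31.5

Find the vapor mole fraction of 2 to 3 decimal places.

Raoult's law: Kᵢ = Pᵢˢᵃᵗ/P = Pᵢˢᵃᵗ/51.5.
  K_1 = 201.6/51.5 = 3.91456, K_2 = 31.5/51.5 = 0.61165
Rachford–Rice: g(β) = Σ zᵢ(Kᵢ−1)/(1+β(Kᵢ−1)) = 0.
g(0) = ΣzᵢKᵢ − 1 = 0.662 and g(1) = 1 − Σzᵢ/Kᵢ = -0.196, so a root lies in (0, 1).
Binary case is linear: z₁(K₁−1)(1+β(K₂−1)) + z₂(K₂−1)(1+β(K₁−1)) = 0
⇒ β = [z₁(K₁−1)+z₂(K₂−1)] / [−(K₁−1)(K₂−1)] = 0.6620/1.1319 = 0.585
Compositions from xᵢ = zᵢ/(1+β(Kᵢ−1)), yᵢ = Kᵢxᵢ:
  1: x = 0.118, y = 0.460
  2: x = 0.882, y = 0.540

y_2 = 0.540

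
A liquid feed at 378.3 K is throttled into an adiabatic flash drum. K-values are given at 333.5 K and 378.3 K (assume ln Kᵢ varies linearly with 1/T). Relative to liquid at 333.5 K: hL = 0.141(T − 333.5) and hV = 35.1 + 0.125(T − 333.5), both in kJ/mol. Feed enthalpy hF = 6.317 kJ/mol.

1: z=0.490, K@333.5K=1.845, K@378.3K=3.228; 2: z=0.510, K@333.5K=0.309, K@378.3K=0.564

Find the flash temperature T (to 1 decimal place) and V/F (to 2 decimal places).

T = 336.3 K, V/F = 0.17

Adiabatic flash: solve Rachford–Rice at each trial T, then check hF = ψ·hV(T) + (1−ψ)·hL(T).
  T = 333.5 K: K = (1.845, 0.309), RR gives ψ = 0.106, H_out = 3.705 kJ/mol
  T = 378.3 K: K = (3.228, 0.564), RR gives ψ = 0.895, H_out = 37.088 kJ/mol
  T = 355.9 K: K = (2.484, 0.425), RR gives ψ = 0.509, H_out = 20.846 kJ/mol
  T = 344.7 K: K = (2.151, 0.364), RR gives ψ = 0.328, H_out = 13.031 kJ/mol
  T = 339.1 K: K = (1.995, 0.336), RR gives ψ = 0.225, H_out = 8.677 kJ/mol
  T = 336.3 K: K = (1.919, 0.322), RR gives ψ = 0.168, H_out = 6.289 kJ/mol
  T = 337.7 K: K = (1.957, 0.329), RR gives ψ = 0.197, H_out = 7.504 kJ/mol
Linear interpolation between T = 336.3 (H_out = 6.289) and T = 337.7 (H_out = 7.504) on hF = 6.317 gives T ≈ 336.3 K, at which ψ = 0.17.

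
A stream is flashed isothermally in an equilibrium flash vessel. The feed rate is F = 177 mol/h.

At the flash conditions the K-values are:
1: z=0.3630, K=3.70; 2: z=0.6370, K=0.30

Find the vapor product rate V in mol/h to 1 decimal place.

Rachford–Rice: g(ψ) = Σ zᵢ(Kᵢ−1)/(1+ψ(Kᵢ−1)) = 0.
Check two-phase: ΣzᵢKᵢ = 1.5342 > 1 and Σzᵢ/Kᵢ = 2.2214 > 1, so g(0) = 0.5342 > 0 and g(1) = -1.2214 < 0.
Newton iteration, ψ⁰ = 0.58:
  ψ = 0.5800: g = -0.36872, g' = -1.2865 → ψ = 0.2934
  ψ = 0.2934: g = -0.01428, g' = -1.3182 → ψ = 0.2826
Converged at ψ = 0.2826.
Then V = ψ·F = 0.2826·177 = 50.0 mol/h and L = F − V = 127.0 mol/h.

V = 50.0 mol/h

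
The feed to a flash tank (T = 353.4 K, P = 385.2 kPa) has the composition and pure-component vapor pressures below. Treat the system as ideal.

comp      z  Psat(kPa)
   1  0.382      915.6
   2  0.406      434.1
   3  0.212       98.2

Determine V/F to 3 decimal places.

V/F = 0.678

Raoult's law: Kᵢ = Pᵢˢᵃᵗ/P = Pᵢˢᵃᵗ/385.2.
  K_1 = 915.6/385.2 = 2.37695, K_2 = 434.1/385.2 = 1.12695, K_3 = 98.2/385.2 = 0.25493
Newton–Raphson from V/F = 0.5:
  V/F = 0.500: g = 0.1083, g' = -0.559 → V/F = 0.694
  V/F = 0.694: g = -0.0106, g' = -0.699 → V/F = 0.679
  V/F = 0.679: g = -0.0001, g' = -0.681 → V/F = 0.678
Converged at V/F = 0.678.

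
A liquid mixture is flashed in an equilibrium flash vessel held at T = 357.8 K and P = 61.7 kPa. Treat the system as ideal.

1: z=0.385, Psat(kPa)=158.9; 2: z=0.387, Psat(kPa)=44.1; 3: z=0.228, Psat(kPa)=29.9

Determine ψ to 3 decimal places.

ψ = 0.620

Raoult's law: Kᵢ = Pᵢˢᵃᵗ/P = Pᵢˢᵃᵗ/61.7.
  K_1 = 158.9/61.7 = 2.57536, K_2 = 44.1/61.7 = 0.71475, K_3 = 29.9/61.7 = 0.48460
Iterate (Newton) starting at ψ = 0.5:
  ψ = 0.500: g = 0.0522, g' = -0.452 → ψ = 0.616
  ψ = 0.616: g = 0.0019, g' = -0.423 → ψ = 0.620
Converged at ψ = 0.620.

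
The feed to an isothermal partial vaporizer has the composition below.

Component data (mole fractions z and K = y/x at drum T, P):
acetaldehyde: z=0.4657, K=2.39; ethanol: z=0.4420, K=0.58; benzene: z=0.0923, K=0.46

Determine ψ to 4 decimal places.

Material balance + equilibrium reduce to Σ zᵢ(Kᵢ−1)/(1+ψ(Kᵢ−1)) = 0.
Check two-phase: ΣzᵢKᵢ = 1.4118 > 1 and Σzᵢ/Kᵢ = 1.1576 > 1, so g(0) = 0.4118 > 0 and g(1) = -0.1576 < 0.
Iterate (Newton) starting at ψ = 0.5:
  ψ = 0.5000: g = 0.07864, g' = -0.4886 → ψ = 0.6609
  ψ = 0.6609: g = 0.00290, g' = -0.4589 → ψ = 0.6673
Converged at ψ = 0.6673.

ψ = 0.6673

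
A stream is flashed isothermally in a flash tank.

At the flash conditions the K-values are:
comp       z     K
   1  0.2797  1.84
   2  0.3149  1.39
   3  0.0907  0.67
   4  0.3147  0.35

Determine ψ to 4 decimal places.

Let ψ = V/F and solve Σ zᵢ(Kᵢ−1)/(1+ψ(Kᵢ−1)) = 0.
g(0) = ΣzᵢKᵢ − 1 = 0.1233 and g(1) = 1 − Σzᵢ/Kᵢ = -0.4131, so a root lies in (0, 1).
Newton iteration, ψ⁰ = 0.58:
  ψ = 0.5800: g = -0.10722, g' = -0.4788 → ψ = 0.3560
  ψ = 0.3560: g = -0.01137, g' = -0.3916 → ψ = 0.3270
  ψ = 0.3270: g = -0.00008, g' = -0.3860 → ψ = 0.3268
Converged at ψ = 0.3268.

ψ = 0.3268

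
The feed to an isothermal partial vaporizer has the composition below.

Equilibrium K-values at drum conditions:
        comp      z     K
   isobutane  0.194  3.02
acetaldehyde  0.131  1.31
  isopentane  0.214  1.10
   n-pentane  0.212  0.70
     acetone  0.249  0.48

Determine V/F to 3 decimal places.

Rachford–Rice: g(V/F) = Σ zᵢ(Kᵢ−1)/(1+V/F(Kᵢ−1)) = 0.
Feasibility: ΣzᵢKᵢ = 1.261, Σzᵢ/Kᵢ = 1.180 — both > 1, two phases present.
Iterate (Newton) starting at V/F = 0.69:
  V/F = 0.690: g = -0.0650, g' = -0.343 → V/F = 0.500
  V/F = 0.500: g = 0.0006, g' = -0.357 → V/F = 0.502
Converged at V/F = 0.502.

V/F = 0.502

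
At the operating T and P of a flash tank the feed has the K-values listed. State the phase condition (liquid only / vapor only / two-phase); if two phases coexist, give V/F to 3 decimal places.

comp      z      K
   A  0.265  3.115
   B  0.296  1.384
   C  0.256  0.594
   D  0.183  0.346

two-phase, V/F = 0.609

ΣzᵢKᵢ = 1.451; Σzᵢ/Kᵢ = 1.259.
Both exceed 1, so a two-phase solution exists.
Material balance + equilibrium reduce to Σ zᵢ(Kᵢ−1)/(1+ψ(Kᵢ−1)) = 0.
Iterate (Newton) starting at ψ = 0.59:
  ψ = 0.590: g = 0.0105, g' = -0.544 → ψ = 0.609
Converged at ψ = 0.609.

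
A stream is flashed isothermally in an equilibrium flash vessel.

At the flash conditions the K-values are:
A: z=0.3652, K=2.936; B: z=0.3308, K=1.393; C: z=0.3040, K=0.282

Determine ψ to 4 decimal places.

ψ = 0.6586

Newton–Raphson from ψ = 0.5:
  ψ = 0.5000: g = 0.12740, g' = -0.7705 → ψ = 0.6653
  ψ = 0.6653: g = -0.00586, g' = -0.8681 → ψ = 0.6586
Converged at ψ = 0.6586.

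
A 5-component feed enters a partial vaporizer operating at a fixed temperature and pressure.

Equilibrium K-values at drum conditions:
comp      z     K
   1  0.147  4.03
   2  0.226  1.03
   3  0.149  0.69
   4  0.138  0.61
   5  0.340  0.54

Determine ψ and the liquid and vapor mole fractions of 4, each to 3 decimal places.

Material balance + equilibrium reduce to Σ zᵢ(Kᵢ−1)/(1+ψ(Kᵢ−1)) = 0.
g(0) = ΣzᵢKᵢ − 1 = 0.196 and g(1) = 1 − Σzᵢ/Kᵢ = -0.328, so a root lies in (0, 1).
Newton–Raphson from ψ = 0.5:
  ψ = 0.500: g = -0.1409, g' = -0.387 → ψ = 0.136
  ψ = 0.136: g = 0.0500, g' = -0.797 → ψ = 0.199
  ψ = 0.199: g = 0.0048, g' = -0.653 → ψ = 0.206
  ψ = 0.206: g = 0.0000, g' = -0.640 → ψ = 0.207
Converged at ψ = 0.207.
Compositions from xᵢ = zᵢ/(1+ψ(Kᵢ−1)), yᵢ = Kᵢxᵢ:
  1: x = 0.090, y = 0.364
  2: x = 0.225, y = 0.231
  3: x = 0.159, y = 0.110
  4: x = 0.150, y = 0.092
  5: x = 0.376, y = 0.203

ψ = 0.207, x_4 = 0.150, y_4 = 0.092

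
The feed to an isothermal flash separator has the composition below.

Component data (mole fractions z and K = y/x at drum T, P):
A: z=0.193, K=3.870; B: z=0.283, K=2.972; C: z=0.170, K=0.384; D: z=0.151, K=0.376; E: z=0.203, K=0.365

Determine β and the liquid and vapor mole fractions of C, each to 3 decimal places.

β = 0.532, x_C = 0.253, y_C = 0.097

Let β = V/F and solve Σ zᵢ(Kᵢ−1)/(1+β(Kᵢ−1)) = 0.
Check two-phase: ΣzᵢKᵢ = 1.784 > 1 and Σzᵢ/Kᵢ = 1.546 > 1, so g(0) = 0.784 > 0 and g(1) = -0.546 < 0.
Newton iteration, β⁰ = 0.4:
  β = 0.400: g = 0.1325, g' = -1.054 → β = 0.526
  β = 0.526: g = 0.0061, g' = -0.974 → β = 0.532
Converged at β = 0.532.
Compositions from xᵢ = zᵢ/(1+β(Kᵢ−1)), yᵢ = Kᵢxᵢ:
  A: x = 0.076, y = 0.296
  B: x = 0.138, y = 0.410
  C: x = 0.253, y = 0.097
  D: x = 0.226, y = 0.085
  E: x = 0.307, y = 0.112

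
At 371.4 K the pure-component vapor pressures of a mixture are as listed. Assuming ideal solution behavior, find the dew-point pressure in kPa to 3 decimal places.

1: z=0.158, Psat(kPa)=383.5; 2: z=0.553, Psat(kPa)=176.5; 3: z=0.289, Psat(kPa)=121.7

At the dew point ψ → 1, so Σzᵢ/Kᵢ = 1 with Kᵢ = Pᵢˢᵃᵗ/P ⇒ 1/P = Σzᵢ/Pᵢˢᵃᵗ.
1/P = 0.158/383.5 + 0.553/176.5 + 0.289/121.7 = 0.005920 ⇒ P = 168.924 kPa

Pdew = 168.924 kPa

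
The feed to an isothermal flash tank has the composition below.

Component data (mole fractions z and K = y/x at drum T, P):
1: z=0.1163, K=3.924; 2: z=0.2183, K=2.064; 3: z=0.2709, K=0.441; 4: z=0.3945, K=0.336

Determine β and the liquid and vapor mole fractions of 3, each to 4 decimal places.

β = 0.1304, x_3 = 0.2922, y_3 = 0.1289

Material balance + equilibrium reduce to Σ zᵢ(Kᵢ−1)/(1+β(Kᵢ−1)) = 0.
Check two-phase: ΣzᵢKᵢ = 1.1590 > 1 and Σzᵢ/Kᵢ = 1.9238 > 1, so g(0) = 0.1590 > 0 and g(1) = -0.9238 < 0.
Iterate (Newton) starting at β = 0.65:
  β = 0.6500: g = -0.44416, g' = -0.9518 → β = 0.1833
  β = 0.1833: g = -0.05123, g' = -0.9251 → β = 0.1279
  β = 0.1279: g = 0.00255, g' = -1.0240 → β = 0.1304
Converged at β = 0.1304.
Compositions from xᵢ = zᵢ/(1+β(Kᵢ−1)), yᵢ = Kᵢxᵢ:
  1: x = 0.0842, y = 0.3304
  2: x = 0.1917, y = 0.3957
  3: x = 0.2922, y = 0.1289
  4: x = 0.4319, y = 0.1451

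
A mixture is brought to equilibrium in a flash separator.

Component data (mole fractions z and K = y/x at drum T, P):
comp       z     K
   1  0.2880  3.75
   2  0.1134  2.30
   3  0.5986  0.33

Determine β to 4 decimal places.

Material balance + equilibrium reduce to Σ zᵢ(Kᵢ−1)/(1+β(Kᵢ−1)) = 0.
Feasibility: ΣzᵢKᵢ = 1.5384, Σzᵢ/Kᵢ = 1.9400 — both > 1, two phases present.
Newton iteration, β⁰ = 0.49:
  β = 0.4900: g = -0.16965, g' = -1.0623 → β = 0.3303
  β = 0.3303: g = 0.00312, g' = -1.1350 → β = 0.3330
Converged at β = 0.3331.

β = 0.3331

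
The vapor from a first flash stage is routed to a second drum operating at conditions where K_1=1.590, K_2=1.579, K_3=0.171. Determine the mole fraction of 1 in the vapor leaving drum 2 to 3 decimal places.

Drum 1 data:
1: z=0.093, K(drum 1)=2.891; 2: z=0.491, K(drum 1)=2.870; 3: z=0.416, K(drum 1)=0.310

Drum 1:
Material balance + equilibrium reduce to Σ zᵢ(Kᵢ−1)/(1+ψ₁(Kᵢ−1)) = 0.
g(0) = ΣzᵢKᵢ − 1 = 0.807 and g(1) = 1 − Σzᵢ/Kᵢ = -0.545, so a root lies in (0, 1).
Newton–Raphson from ψ₁ = 0.37:
  ψ₁ = 0.370: g = 0.2607, g' = -1.072 → ψ₁ = 0.613
  ψ₁ = 0.613: g = 0.0116, g' = -1.039 → ψ₁ = 0.624
Converged at ψ₁ = 0.624.
Drum-1 compositions:
  1: x = 0.043, y = 0.123
  2: x = 0.227, y = 0.650
  3: x = 0.731, y = 0.227
Drum-2 feed = drum-1 vapor: z₂ = (0.1233, 0.6501, 0.2266).
Drum 2:
Let ψ₂ = V/F and solve Σ zᵢ(Kᵢ−1)/(1+ψ₂(Kᵢ−1)) = 0.
Feasibility: ΣzᵢKᵢ = 1.261, Σzᵢ/Kᵢ = 1.814 — both > 1, two phases present.
Newton–Raphson from ψ₂ = 0.55:
  ψ₂ = 0.550: g = -0.0048, g' = -0.676 → ψ₂ = 0.543
Converged at ψ₂ = 0.543.
  1: x = 0.093, y = 0.148
  2: x = 0.495, y = 0.781
  3: x = 0.412, y = 0.070

y_1 (drum 2) = 0.148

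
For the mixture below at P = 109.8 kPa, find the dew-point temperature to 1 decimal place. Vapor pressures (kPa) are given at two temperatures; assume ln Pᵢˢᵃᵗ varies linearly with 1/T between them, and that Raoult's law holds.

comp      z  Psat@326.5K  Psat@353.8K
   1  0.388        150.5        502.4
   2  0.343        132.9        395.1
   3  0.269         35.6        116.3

T = 333.9 K

Dew-point temperature: Σzᵢ·P/Pᵢˢᵃᵗ(T) = 1. Interpolate ln Pᵢˢᵃᵗ = aᵢ + bᵢ/T.
  T = 326.5 K: ΣzᵢP/Pᵢˢᵃᵗ = 1.3961
  T = 353.8 K: ΣzᵢP/Pᵢˢᵃᵗ = 0.4341
  T = 340.1 K: ΣzᵢP/Pᵢˢᵃᵗ = 0.7619
  T = 333.3 K: ΣzᵢP/Pᵢˢᵃᵗ = 1.0250
  T = 336.7 K: ΣzᵢP/Pᵢˢᵃᵗ = 0.8824
  T = 335.0 K: ΣzᵢP/Pᵢˢᵃᵗ = 0.9506
Interpolating between 333.3 K and 335.0 K gives T ≈ 333.9 K.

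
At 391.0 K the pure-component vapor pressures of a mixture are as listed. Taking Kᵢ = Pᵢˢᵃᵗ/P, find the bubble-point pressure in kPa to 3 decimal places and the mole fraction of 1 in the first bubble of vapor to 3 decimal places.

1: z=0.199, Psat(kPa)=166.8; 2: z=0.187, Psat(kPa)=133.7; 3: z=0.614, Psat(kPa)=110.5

At the bubble point ψ → 0, so ΣzᵢKᵢ = 1 with Kᵢ = Pᵢˢᵃᵗ/P ⇒ P = ΣzᵢPᵢˢᵃᵗ.
P = 0.199·166.8 + 0.187·133.7 + 0.614·110.5 = 126.042 kPa
yᵢ = zᵢPᵢˢᵃᵗ/P ⇒ y_1 = 0.199·166.8/126.042 = 0.263

Pbub = 126.042 kPa, y_1 = 0.263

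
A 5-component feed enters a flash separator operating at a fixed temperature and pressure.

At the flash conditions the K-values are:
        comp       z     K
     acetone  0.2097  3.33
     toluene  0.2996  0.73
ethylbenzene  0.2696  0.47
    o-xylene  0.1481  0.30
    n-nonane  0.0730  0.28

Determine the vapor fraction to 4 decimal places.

Rachford–Rice: g(ψ) = Σ zᵢ(Kᵢ−1)/(1+ψ(Kᵢ−1)) = 0.
Feasibility: ΣzᵢKᵢ = 1.1086, Σzᵢ/Kᵢ = 1.8014 — both > 1, two phases present.
Iterate (Newton) starting at ψ = 0.5:
  ψ = 0.5000: g = -0.30386, g' = -0.6764 → ψ = 0.0508
  ψ = 0.0508: g = 0.04601, g' = -1.1315 → ψ = 0.0914
  ψ = 0.0914: g = 0.00266, g' = -1.0065 → ψ = 0.0941
Converged at ψ = 0.0941.

ψ = 0.0941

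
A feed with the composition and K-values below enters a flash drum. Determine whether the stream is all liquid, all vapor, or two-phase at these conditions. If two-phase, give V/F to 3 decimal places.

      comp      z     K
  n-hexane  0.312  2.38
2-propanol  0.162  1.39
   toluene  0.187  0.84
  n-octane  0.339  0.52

two-phase, V/F = 0.671

ΣzᵢKᵢ = 1.301; Σzᵢ/Kᵢ = 1.122.
Both exceed 1, so a two-phase solution exists.
Rachford–Rice: g(ψ) = Σ zᵢ(Kᵢ−1)/(1+ψ(Kᵢ−1)) = 0.
Newton–Raphson from ψ = 0.5:
  ψ = 0.500: g = 0.0610, g' = -0.366 → ψ = 0.667
  ψ = 0.667: g = 0.0016, g' = -0.352 → ψ = 0.671
Converged at ψ = 0.671.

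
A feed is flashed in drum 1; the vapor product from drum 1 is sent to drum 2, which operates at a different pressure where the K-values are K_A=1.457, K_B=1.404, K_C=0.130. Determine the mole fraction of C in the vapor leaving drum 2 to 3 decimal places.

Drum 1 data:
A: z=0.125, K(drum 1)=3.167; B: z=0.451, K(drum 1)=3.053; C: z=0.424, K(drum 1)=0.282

y_C (drum 2) = 0.042

Drum 1:
Let ψ₁ = V/F and solve Σ zᵢ(Kᵢ−1)/(1+ψ₁(Kᵢ−1)) = 0.
Feasibility: ΣzᵢKᵢ = 1.892, Σzᵢ/Kᵢ = 1.691 — both > 1, two phases present.
Newton iteration, ψ₁⁰ = 0.5:
  ψ₁ = 0.500: g = 0.1120, g' = -1.130 → ψ₁ = 0.599
  ψ₁ = 0.599: g = -0.0011, g' = -1.167 → ψ₁ = 0.598
Converged at ψ₁ = 0.598.
Drum-1 compositions:
  A: x = 0.054, y = 0.172
  B: x = 0.202, y = 0.618
  C: x = 0.743, y = 0.210
Drum-2 feed = drum-1 vapor: z₂ = (0.1724, 0.6180, 0.2096).
Drum 2:
Material balance + equilibrium reduce to Σ zᵢ(Kᵢ−1)/(1+ψ₂(Kᵢ−1)) = 0.
Check two-phase: ΣzᵢKᵢ = 1.146 > 1 and Σzᵢ/Kᵢ = 2.171 > 1, so g(0) = 0.146 > 0 and g(1) = -1.171 < 0.
Newton iteration, ψ₂⁰ = 0.44:
  ψ₂ = 0.440: g = -0.0178, g' = -0.514 → ψ₂ = 0.405
  ψ₂ = 0.405: g = -0.0006, g' = -0.479 → ψ₂ = 0.404
Converged at ψ₂ = 0.404.
  A: x = 0.146, y = 0.212
  B: x = 0.531, y = 0.746
  C: x = 0.323, y = 0.042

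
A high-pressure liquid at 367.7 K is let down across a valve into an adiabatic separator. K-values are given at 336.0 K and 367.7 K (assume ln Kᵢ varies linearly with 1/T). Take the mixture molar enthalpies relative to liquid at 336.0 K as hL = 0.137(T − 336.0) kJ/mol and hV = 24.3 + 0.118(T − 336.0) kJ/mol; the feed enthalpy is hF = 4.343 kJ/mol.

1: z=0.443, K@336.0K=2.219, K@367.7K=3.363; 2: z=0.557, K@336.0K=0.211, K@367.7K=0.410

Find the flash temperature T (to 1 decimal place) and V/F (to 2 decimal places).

Adiabatic flash: solve Rachford–Rice at each trial T, then check hF = ψ·hV(T) + (1−ψ)·hL(T).
  T = 336.0 K: K = (2.219, 0.211), RR gives ψ = 0.105, H_out = 2.540 kJ/mol
  T = 367.7 K: K = (3.363, 0.410), RR gives ψ = 0.515, H_out = 16.550 kJ/mol
  T = 351.9 K: K = (2.759, 0.299), RR gives ψ = 0.315, H_out = 9.743 kJ/mol
  T = 343.9 K: K = (2.479, 0.252), RR gives ψ = 0.216, H_out = 6.287 kJ/mol
  T = 339.9 K: K = (2.345, 0.231), RR gives ψ = 0.162, H_out = 4.450 kJ/mol
  T = 337.9 K: K = (2.280, 0.220), RR gives ψ = 0.133, H_out = 3.488 kJ/mol
Linear interpolation between T = 337.9 (H_out = 3.488) and T = 339.9 (H_out = 4.450) on hF = 4.343 gives T ≈ 339.7 K, at which ψ = 0.16.

T = 339.7 K, V/F = 0.16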